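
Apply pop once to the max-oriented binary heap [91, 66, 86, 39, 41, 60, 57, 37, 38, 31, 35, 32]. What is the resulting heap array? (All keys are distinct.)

[86, 66, 60, 39, 41, 32, 57, 37, 38, 31, 35]

remove root 91; move last element 32 to root → [32, 66, 86, 39, 41, 60, 57, 37, 38, 31, 35]
32 vs larger child 86 at index 2, swap → [86, 66, 32, 39, 41, 60, 57, 37, 38, 31, 35]
32 vs larger child 60 at index 5, swap → [86, 66, 60, 39, 41, 32, 57, 37, 38, 31, 35]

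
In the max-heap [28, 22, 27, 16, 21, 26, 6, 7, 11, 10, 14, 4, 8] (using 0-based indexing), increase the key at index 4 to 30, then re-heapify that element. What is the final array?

set index 4 from 21 to 30 → [28, 22, 27, 16, 30, 26, 6, 7, 11, 10, 14, 4, 8]
30 > parent 22 at index 1, swap → [28, 30, 27, 16, 22, 26, 6, 7, 11, 10, 14, 4, 8]
30 > parent 28 at index 0, swap → [30, 28, 27, 16, 22, 26, 6, 7, 11, 10, 14, 4, 8]

[30, 28, 27, 16, 22, 26, 6, 7, 11, 10, 14, 4, 8]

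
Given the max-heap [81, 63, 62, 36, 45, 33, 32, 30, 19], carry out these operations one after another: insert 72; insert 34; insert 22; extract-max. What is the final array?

[72, 63, 62, 36, 45, 33, 32, 30, 19, 22, 34]

insert 72:
  append 72 at index 9 → [81, 63, 62, 36, 45, 33, 32, 30, 19, 72]
  72 > parent 45 at index 4, swap → [81, 63, 62, 36, 72, 33, 32, 30, 19, 45]
  72 > parent 63 at index 1, swap → [81, 72, 62, 36, 63, 33, 32, 30, 19, 45]
insert 34:
  append 34 at index 10 → [81, 72, 62, 36, 63, 33, 32, 30, 19, 45, 34] (no swap needed)
insert 22:
  append 22 at index 11 → [81, 72, 62, 36, 63, 33, 32, 30, 19, 45, 34, 22] (no swap needed)
extract-max → returns 81:
  remove root 81; move last element 22 to root → [22, 72, 62, 36, 63, 33, 32, 30, 19, 45, 34]
  22 vs larger child 72 at index 1, swap → [72, 22, 62, 36, 63, 33, 32, 30, 19, 45, 34]
  22 vs larger child 63 at index 4, swap → [72, 63, 62, 36, 22, 33, 32, 30, 19, 45, 34]
  22 vs larger child 45 at index 9, swap → [72, 63, 62, 36, 45, 33, 32, 30, 19, 22, 34]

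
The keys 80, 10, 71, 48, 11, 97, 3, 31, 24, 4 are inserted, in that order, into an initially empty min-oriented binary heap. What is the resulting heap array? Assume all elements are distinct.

Insert 80:
  append 80 at index 0 → [80] (no swap needed)
Insert 10:
  append 10 at index 1 → [80, 10]
  10 < parent 80 at index 0, swap → [10, 80]
Insert 71:
  append 71 at index 2 → [10, 80, 71] (no swap needed)
Insert 48:
  append 48 at index 3 → [10, 80, 71, 48]
  48 < parent 80 at index 1, swap → [10, 48, 71, 80]
Insert 11:
  append 11 at index 4 → [10, 48, 71, 80, 11]
  11 < parent 48 at index 1, swap → [10, 11, 71, 80, 48]
Insert 97:
  append 97 at index 5 → [10, 11, 71, 80, 48, 97] (no swap needed)
Insert 3:
  append 3 at index 6 → [10, 11, 71, 80, 48, 97, 3]
  3 < parent 71 at index 2, swap → [10, 11, 3, 80, 48, 97, 71]
  3 < parent 10 at index 0, swap → [3, 11, 10, 80, 48, 97, 71]
Insert 31:
  append 31 at index 7 → [3, 11, 10, 80, 48, 97, 71, 31]
  31 < parent 80 at index 3, swap → [3, 11, 10, 31, 48, 97, 71, 80]
Insert 24:
  append 24 at index 8 → [3, 11, 10, 31, 48, 97, 71, 80, 24]
  24 < parent 31 at index 3, swap → [3, 11, 10, 24, 48, 97, 71, 80, 31]
Insert 4:
  append 4 at index 9 → [3, 11, 10, 24, 48, 97, 71, 80, 31, 4]
  4 < parent 48 at index 4, swap → [3, 11, 10, 24, 4, 97, 71, 80, 31, 48]
  4 < parent 11 at index 1, swap → [3, 4, 10, 24, 11, 97, 71, 80, 31, 48]

[3, 4, 10, 24, 11, 97, 71, 80, 31, 48]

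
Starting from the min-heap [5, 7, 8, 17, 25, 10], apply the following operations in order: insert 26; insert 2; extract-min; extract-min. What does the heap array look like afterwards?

insert 26:
  append 26 at index 6 → [5, 7, 8, 17, 25, 10, 26] (no swap needed)
insert 2:
  append 2 at index 7 → [5, 7, 8, 17, 25, 10, 26, 2]
  2 < parent 17 at index 3, swap → [5, 7, 8, 2, 25, 10, 26, 17]
  2 < parent 7 at index 1, swap → [5, 2, 8, 7, 25, 10, 26, 17]
  2 < parent 5 at index 0, swap → [2, 5, 8, 7, 25, 10, 26, 17]
extract-min → returns 2:
  remove root 2; move last element 17 to root → [17, 5, 8, 7, 25, 10, 26]
  17 vs smaller child 5 at index 1, swap → [5, 17, 8, 7, 25, 10, 26]
  17 vs smaller child 7 at index 3, swap → [5, 7, 8, 17, 25, 10, 26]
extract-min → returns 5:
  remove root 5; move last element 26 to root → [26, 7, 8, 17, 25, 10]
  26 vs smaller child 7 at index 1, swap → [7, 26, 8, 17, 25, 10]
  26 vs smaller child 17 at index 3, swap → [7, 17, 8, 26, 25, 10]

[7, 17, 8, 26, 25, 10]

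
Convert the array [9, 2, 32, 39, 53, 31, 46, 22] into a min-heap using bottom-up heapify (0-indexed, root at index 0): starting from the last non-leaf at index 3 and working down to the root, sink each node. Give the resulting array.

[2, 9, 31, 22, 53, 32, 46, 39]

sift down from index 3:
  39 vs only child 22 at index 7, swap → [9, 2, 32, 22, 53, 31, 46, 39]
sift down from index 2:
  32 vs smaller child 31 at index 5, swap → [9, 2, 31, 22, 53, 32, 46, 39]
sift down from index 1: already satisfies heap property
sift down from index 0:
  9 vs smaller child 2 at index 1, swap → [2, 9, 31, 22, 53, 32, 46, 39]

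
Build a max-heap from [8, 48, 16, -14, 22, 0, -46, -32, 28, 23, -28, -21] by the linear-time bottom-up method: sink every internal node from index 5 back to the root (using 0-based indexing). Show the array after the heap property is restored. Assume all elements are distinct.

[48, 28, 16, 8, 23, 0, -46, -32, -14, 22, -28, -21]

sift down from index 5: already satisfies heap property
sift down from index 4:
  22 vs larger child 23 at index 9, swap → [8, 48, 16, -14, 23, 0, -46, -32, 28, 22, -28, -21]
sift down from index 3:
  -14 vs larger child 28 at index 8, swap → [8, 48, 16, 28, 23, 0, -46, -32, -14, 22, -28, -21]
sift down from index 2: already satisfies heap property
sift down from index 1: already satisfies heap property
sift down from index 0:
  8 vs larger child 48 at index 1, swap → [48, 8, 16, 28, 23, 0, -46, -32, -14, 22, -28, -21]
  8 vs larger child 28 at index 3, swap → [48, 28, 16, 8, 23, 0, -46, -32, -14, 22, -28, -21]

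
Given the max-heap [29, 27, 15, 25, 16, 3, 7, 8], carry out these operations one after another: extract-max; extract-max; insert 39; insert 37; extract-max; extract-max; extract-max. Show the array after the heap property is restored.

[16, 8, 15, 3, 7]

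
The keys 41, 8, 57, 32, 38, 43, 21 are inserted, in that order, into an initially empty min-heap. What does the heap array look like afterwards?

[8, 32, 21, 41, 38, 57, 43]

Insert 41:
  append 41 at index 0 → [41] (no swap needed)
Insert 8:
  append 8 at index 1 → [41, 8]
  8 < parent 41 at index 0, swap → [8, 41]
Insert 57:
  append 57 at index 2 → [8, 41, 57] (no swap needed)
Insert 32:
  append 32 at index 3 → [8, 41, 57, 32]
  32 < parent 41 at index 1, swap → [8, 32, 57, 41]
Insert 38:
  append 38 at index 4 → [8, 32, 57, 41, 38] (no swap needed)
Insert 43:
  append 43 at index 5 → [8, 32, 57, 41, 38, 43]
  43 < parent 57 at index 2, swap → [8, 32, 43, 41, 38, 57]
Insert 21:
  append 21 at index 6 → [8, 32, 43, 41, 38, 57, 21]
  21 < parent 43 at index 2, swap → [8, 32, 21, 41, 38, 57, 43]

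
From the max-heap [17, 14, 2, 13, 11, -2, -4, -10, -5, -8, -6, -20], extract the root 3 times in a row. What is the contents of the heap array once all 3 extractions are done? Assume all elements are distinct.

[11, -5, 2, -8, -6, -2, -4, -10, -20]

extract-max #1 returns 17:
  remove root 17; move last element -20 to root → [-20, 14, 2, 13, 11, -2, -4, -10, -5, -8, -6]
  -20 vs larger child 14 at index 1, swap → [14, -20, 2, 13, 11, -2, -4, -10, -5, -8, -6]
  -20 vs larger child 13 at index 3, swap → [14, 13, 2, -20, 11, -2, -4, -10, -5, -8, -6]
  -20 vs larger child -5 at index 8, swap → [14, 13, 2, -5, 11, -2, -4, -10, -20, -8, -6]
extract-max #2 returns 14:
  remove root 14; move last element -6 to root → [-6, 13, 2, -5, 11, -2, -4, -10, -20, -8]
  -6 vs larger child 13 at index 1, swap → [13, -6, 2, -5, 11, -2, -4, -10, -20, -8]
  -6 vs larger child 11 at index 4, swap → [13, 11, 2, -5, -6, -2, -4, -10, -20, -8]
extract-max #3 returns 13:
  remove root 13; move last element -8 to root → [-8, 11, 2, -5, -6, -2, -4, -10, -20]
  -8 vs larger child 11 at index 1, swap → [11, -8, 2, -5, -6, -2, -4, -10, -20]
  -8 vs larger child -5 at index 3, swap → [11, -5, 2, -8, -6, -2, -4, -10, -20]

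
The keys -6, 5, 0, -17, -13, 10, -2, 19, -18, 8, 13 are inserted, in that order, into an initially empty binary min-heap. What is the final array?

[-18, -17, -2, -13, -6, 10, 0, 19, 5, 8, 13]

Insert -6:
  append -6 at index 0 → [-6] (no swap needed)
Insert 5:
  append 5 at index 1 → [-6, 5] (no swap needed)
Insert 0:
  append 0 at index 2 → [-6, 5, 0] (no swap needed)
Insert -17:
  append -17 at index 3 → [-6, 5, 0, -17]
  -17 < parent 5 at index 1, swap → [-6, -17, 0, 5]
  -17 < parent -6 at index 0, swap → [-17, -6, 0, 5]
Insert -13:
  append -13 at index 4 → [-17, -6, 0, 5, -13]
  -13 < parent -6 at index 1, swap → [-17, -13, 0, 5, -6]
Insert 10:
  append 10 at index 5 → [-17, -13, 0, 5, -6, 10] (no swap needed)
Insert -2:
  append -2 at index 6 → [-17, -13, 0, 5, -6, 10, -2]
  -2 < parent 0 at index 2, swap → [-17, -13, -2, 5, -6, 10, 0]
Insert 19:
  append 19 at index 7 → [-17, -13, -2, 5, -6, 10, 0, 19] (no swap needed)
Insert -18:
  append -18 at index 8 → [-17, -13, -2, 5, -6, 10, 0, 19, -18]
  -18 < parent 5 at index 3, swap → [-17, -13, -2, -18, -6, 10, 0, 19, 5]
  -18 < parent -13 at index 1, swap → [-17, -18, -2, -13, -6, 10, 0, 19, 5]
  -18 < parent -17 at index 0, swap → [-18, -17, -2, -13, -6, 10, 0, 19, 5]
Insert 8:
  append 8 at index 9 → [-18, -17, -2, -13, -6, 10, 0, 19, 5, 8] (no swap needed)
Insert 13:
  append 13 at index 10 → [-18, -17, -2, -13, -6, 10, 0, 19, 5, 8, 13] (no swap needed)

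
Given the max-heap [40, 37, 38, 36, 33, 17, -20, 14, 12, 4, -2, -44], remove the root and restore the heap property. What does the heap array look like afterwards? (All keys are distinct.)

[38, 37, 17, 36, 33, -44, -20, 14, 12, 4, -2]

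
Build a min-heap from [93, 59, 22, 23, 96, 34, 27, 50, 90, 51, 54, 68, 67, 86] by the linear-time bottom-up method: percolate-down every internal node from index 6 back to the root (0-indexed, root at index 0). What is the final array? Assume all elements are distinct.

sift down from index 6: already satisfies heap property
sift down from index 5: already satisfies heap property
sift down from index 4:
  96 vs smaller child 51 at index 9, swap → [93, 59, 22, 23, 51, 34, 27, 50, 90, 96, 54, 68, 67, 86]
sift down from index 3: already satisfies heap property
sift down from index 2: already satisfies heap property
sift down from index 1:
  59 vs smaller child 23 at index 3, swap → [93, 23, 22, 59, 51, 34, 27, 50, 90, 96, 54, 68, 67, 86]
  59 vs smaller child 50 at index 7, swap → [93, 23, 22, 50, 51, 34, 27, 59, 90, 96, 54, 68, 67, 86]
sift down from index 0:
  93 vs smaller child 22 at index 2, swap → [22, 23, 93, 50, 51, 34, 27, 59, 90, 96, 54, 68, 67, 86]
  93 vs smaller child 27 at index 6, swap → [22, 23, 27, 50, 51, 34, 93, 59, 90, 96, 54, 68, 67, 86]
  93 vs only child 86 at index 13, swap → [22, 23, 27, 50, 51, 34, 86, 59, 90, 96, 54, 68, 67, 93]

[22, 23, 27, 50, 51, 34, 86, 59, 90, 96, 54, 68, 67, 93]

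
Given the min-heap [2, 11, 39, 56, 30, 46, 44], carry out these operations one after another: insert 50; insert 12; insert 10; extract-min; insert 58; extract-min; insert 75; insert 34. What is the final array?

[11, 12, 39, 50, 30, 46, 44, 56, 58, 75, 34]

insert 50:
  append 50 at index 7 → [2, 11, 39, 56, 30, 46, 44, 50]
  50 < parent 56 at index 3, swap → [2, 11, 39, 50, 30, 46, 44, 56]
insert 12:
  append 12 at index 8 → [2, 11, 39, 50, 30, 46, 44, 56, 12]
  12 < parent 50 at index 3, swap → [2, 11, 39, 12, 30, 46, 44, 56, 50]
insert 10:
  append 10 at index 9 → [2, 11, 39, 12, 30, 46, 44, 56, 50, 10]
  10 < parent 30 at index 4, swap → [2, 11, 39, 12, 10, 46, 44, 56, 50, 30]
  10 < parent 11 at index 1, swap → [2, 10, 39, 12, 11, 46, 44, 56, 50, 30]
extract-min → returns 2:
  remove root 2; move last element 30 to root → [30, 10, 39, 12, 11, 46, 44, 56, 50]
  30 vs smaller child 10 at index 1, swap → [10, 30, 39, 12, 11, 46, 44, 56, 50]
  30 vs smaller child 11 at index 4, swap → [10, 11, 39, 12, 30, 46, 44, 56, 50]
insert 58:
  append 58 at index 9 → [10, 11, 39, 12, 30, 46, 44, 56, 50, 58] (no swap needed)
extract-min → returns 10:
  remove root 10; move last element 58 to root → [58, 11, 39, 12, 30, 46, 44, 56, 50]
  58 vs smaller child 11 at index 1, swap → [11, 58, 39, 12, 30, 46, 44, 56, 50]
  58 vs smaller child 12 at index 3, swap → [11, 12, 39, 58, 30, 46, 44, 56, 50]
  58 vs smaller child 50 at index 8, swap → [11, 12, 39, 50, 30, 46, 44, 56, 58]
insert 75:
  append 75 at index 9 → [11, 12, 39, 50, 30, 46, 44, 56, 58, 75] (no swap needed)
insert 34:
  append 34 at index 10 → [11, 12, 39, 50, 30, 46, 44, 56, 58, 75, 34] (no swap needed)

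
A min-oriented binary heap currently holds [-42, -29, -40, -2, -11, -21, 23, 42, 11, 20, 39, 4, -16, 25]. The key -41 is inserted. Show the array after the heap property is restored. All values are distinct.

append -41 at index 14 → [-42, -29, -40, -2, -11, -21, 23, 42, 11, 20, 39, 4, -16, 25, -41]
-41 < parent 23 at index 6, swap → [-42, -29, -40, -2, -11, -21, -41, 42, 11, 20, 39, 4, -16, 25, 23]
-41 < parent -40 at index 2, swap → [-42, -29, -41, -2, -11, -21, -40, 42, 11, 20, 39, 4, -16, 25, 23]

[-42, -29, -41, -2, -11, -21, -40, 42, 11, 20, 39, 4, -16, 25, 23]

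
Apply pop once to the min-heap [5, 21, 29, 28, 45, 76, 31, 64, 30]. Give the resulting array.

[21, 28, 29, 30, 45, 76, 31, 64]

remove root 5; move last element 30 to root → [30, 21, 29, 28, 45, 76, 31, 64]
30 vs smaller child 21 at index 1, swap → [21, 30, 29, 28, 45, 76, 31, 64]
30 vs smaller child 28 at index 3, swap → [21, 28, 29, 30, 45, 76, 31, 64]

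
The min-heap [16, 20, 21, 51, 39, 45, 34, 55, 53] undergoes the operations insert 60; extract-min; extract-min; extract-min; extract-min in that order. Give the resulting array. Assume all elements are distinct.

insert 60:
  append 60 at index 9 → [16, 20, 21, 51, 39, 45, 34, 55, 53, 60] (no swap needed)
extract-min → returns 16:
  remove root 16; move last element 60 to root → [60, 20, 21, 51, 39, 45, 34, 55, 53]
  60 vs smaller child 20 at index 1, swap → [20, 60, 21, 51, 39, 45, 34, 55, 53]
  60 vs smaller child 39 at index 4, swap → [20, 39, 21, 51, 60, 45, 34, 55, 53]
extract-min → returns 20:
  remove root 20; move last element 53 to root → [53, 39, 21, 51, 60, 45, 34, 55]
  53 vs smaller child 21 at index 2, swap → [21, 39, 53, 51, 60, 45, 34, 55]
  53 vs smaller child 34 at index 6, swap → [21, 39, 34, 51, 60, 45, 53, 55]
extract-min → returns 21:
  remove root 21; move last element 55 to root → [55, 39, 34, 51, 60, 45, 53]
  55 vs smaller child 34 at index 2, swap → [34, 39, 55, 51, 60, 45, 53]
  55 vs smaller child 45 at index 5, swap → [34, 39, 45, 51, 60, 55, 53]
extract-min → returns 34:
  remove root 34; move last element 53 to root → [53, 39, 45, 51, 60, 55]
  53 vs smaller child 39 at index 1, swap → [39, 53, 45, 51, 60, 55]
  53 vs smaller child 51 at index 3, swap → [39, 51, 45, 53, 60, 55]

[39, 51, 45, 53, 60, 55]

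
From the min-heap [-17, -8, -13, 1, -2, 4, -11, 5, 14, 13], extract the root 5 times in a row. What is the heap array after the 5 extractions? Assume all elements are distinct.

[1, 5, 4, 13, 14]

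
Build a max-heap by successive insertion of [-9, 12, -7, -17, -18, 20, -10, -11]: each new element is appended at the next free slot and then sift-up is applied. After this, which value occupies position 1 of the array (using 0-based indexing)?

-9

Insert -9:
  append -9 at index 0 → [-9] (no swap needed)
Insert 12:
  append 12 at index 1 → [-9, 12]
  12 > parent -9 at index 0, swap → [12, -9]
Insert -7:
  append -7 at index 2 → [12, -9, -7] (no swap needed)
Insert -17:
  append -17 at index 3 → [12, -9, -7, -17] (no swap needed)
Insert -18:
  append -18 at index 4 → [12, -9, -7, -17, -18] (no swap needed)
Insert 20:
  append 20 at index 5 → [12, -9, -7, -17, -18, 20]
  20 > parent -7 at index 2, swap → [12, -9, 20, -17, -18, -7]
  20 > parent 12 at index 0, swap → [20, -9, 12, -17, -18, -7]
Insert -10:
  append -10 at index 6 → [20, -9, 12, -17, -18, -7, -10] (no swap needed)
Insert -11:
  append -11 at index 7 → [20, -9, 12, -17, -18, -7, -10, -11]
  -11 > parent -17 at index 3, swap → [20, -9, 12, -11, -18, -7, -10, -17]
resulting array: [20, -9, 12, -11, -18, -7, -10, -17]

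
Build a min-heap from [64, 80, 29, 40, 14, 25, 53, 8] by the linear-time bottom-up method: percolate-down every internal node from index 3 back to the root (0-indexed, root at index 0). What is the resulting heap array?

[8, 14, 25, 40, 64, 29, 53, 80]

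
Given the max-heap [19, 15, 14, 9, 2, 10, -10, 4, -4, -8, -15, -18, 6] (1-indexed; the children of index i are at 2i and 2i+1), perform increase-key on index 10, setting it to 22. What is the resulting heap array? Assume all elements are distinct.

[22, 19, 14, 9, 15, 10, -10, 4, -4, 2, -15, -18, 6]

set index 10 from -8 to 22 → [19, 15, 14, 9, 2, 10, -10, 4, -4, 22, -15, -18, 6]
22 > parent 2 at index 5, swap → [19, 15, 14, 9, 22, 10, -10, 4, -4, 2, -15, -18, 6]
22 > parent 15 at index 2, swap → [19, 22, 14, 9, 15, 10, -10, 4, -4, 2, -15, -18, 6]
22 > parent 19 at index 1, swap → [22, 19, 14, 9, 15, 10, -10, 4, -4, 2, -15, -18, 6]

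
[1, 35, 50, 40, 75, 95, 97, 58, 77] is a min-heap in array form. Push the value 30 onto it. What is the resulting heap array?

[1, 30, 50, 40, 35, 95, 97, 58, 77, 75]

append 30 at index 9 → [1, 35, 50, 40, 75, 95, 97, 58, 77, 30]
30 < parent 75 at index 4, swap → [1, 35, 50, 40, 30, 95, 97, 58, 77, 75]
30 < parent 35 at index 1, swap → [1, 30, 50, 40, 35, 95, 97, 58, 77, 75]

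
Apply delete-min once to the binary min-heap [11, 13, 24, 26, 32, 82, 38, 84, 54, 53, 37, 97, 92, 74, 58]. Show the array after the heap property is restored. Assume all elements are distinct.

[13, 26, 24, 54, 32, 82, 38, 84, 58, 53, 37, 97, 92, 74]

remove root 11; move last element 58 to root → [58, 13, 24, 26, 32, 82, 38, 84, 54, 53, 37, 97, 92, 74]
58 vs smaller child 13 at index 1, swap → [13, 58, 24, 26, 32, 82, 38, 84, 54, 53, 37, 97, 92, 74]
58 vs smaller child 26 at index 3, swap → [13, 26, 24, 58, 32, 82, 38, 84, 54, 53, 37, 97, 92, 74]
58 vs smaller child 54 at index 8, swap → [13, 26, 24, 54, 32, 82, 38, 84, 58, 53, 37, 97, 92, 74]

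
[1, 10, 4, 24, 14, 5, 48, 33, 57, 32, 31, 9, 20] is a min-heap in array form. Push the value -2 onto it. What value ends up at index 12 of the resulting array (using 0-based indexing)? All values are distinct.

append -2 at index 13 → [1, 10, 4, 24, 14, 5, 48, 33, 57, 32, 31, 9, 20, -2]
-2 < parent 48 at index 6, swap → [1, 10, 4, 24, 14, 5, -2, 33, 57, 32, 31, 9, 20, 48]
-2 < parent 4 at index 2, swap → [1, 10, -2, 24, 14, 5, 4, 33, 57, 32, 31, 9, 20, 48]
-2 < parent 1 at index 0, swap → [-2, 10, 1, 24, 14, 5, 4, 33, 57, 32, 31, 9, 20, 48]
resulting array: [-2, 10, 1, 24, 14, 5, 4, 33, 57, 32, 31, 9, 20, 48]

20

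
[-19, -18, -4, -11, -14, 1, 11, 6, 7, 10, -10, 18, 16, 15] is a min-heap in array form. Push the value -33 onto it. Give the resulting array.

append -33 at index 14 → [-19, -18, -4, -11, -14, 1, 11, 6, 7, 10, -10, 18, 16, 15, -33]
-33 < parent 11 at index 6, swap → [-19, -18, -4, -11, -14, 1, -33, 6, 7, 10, -10, 18, 16, 15, 11]
-33 < parent -4 at index 2, swap → [-19, -18, -33, -11, -14, 1, -4, 6, 7, 10, -10, 18, 16, 15, 11]
-33 < parent -19 at index 0, swap → [-33, -18, -19, -11, -14, 1, -4, 6, 7, 10, -10, 18, 16, 15, 11]

[-33, -18, -19, -11, -14, 1, -4, 6, 7, 10, -10, 18, 16, 15, 11]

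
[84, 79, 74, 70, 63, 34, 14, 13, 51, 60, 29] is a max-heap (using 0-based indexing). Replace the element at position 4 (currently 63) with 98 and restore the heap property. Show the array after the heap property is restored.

[98, 84, 74, 70, 79, 34, 14, 13, 51, 60, 29]

set index 4 from 63 to 98 → [84, 79, 74, 70, 98, 34, 14, 13, 51, 60, 29]
98 > parent 79 at index 1, swap → [84, 98, 74, 70, 79, 34, 14, 13, 51, 60, 29]
98 > parent 84 at index 0, swap → [98, 84, 74, 70, 79, 34, 14, 13, 51, 60, 29]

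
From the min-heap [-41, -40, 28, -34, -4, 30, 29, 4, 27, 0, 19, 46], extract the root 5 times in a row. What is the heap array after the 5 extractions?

extract-min #1 returns -41:
  remove root -41; move last element 46 to root → [46, -40, 28, -34, -4, 30, 29, 4, 27, 0, 19]
  46 vs smaller child -40 at index 1, swap → [-40, 46, 28, -34, -4, 30, 29, 4, 27, 0, 19]
  46 vs smaller child -34 at index 3, swap → [-40, -34, 28, 46, -4, 30, 29, 4, 27, 0, 19]
  46 vs smaller child 4 at index 7, swap → [-40, -34, 28, 4, -4, 30, 29, 46, 27, 0, 19]
extract-min #2 returns -40:
  remove root -40; move last element 19 to root → [19, -34, 28, 4, -4, 30, 29, 46, 27, 0]
  19 vs smaller child -34 at index 1, swap → [-34, 19, 28, 4, -4, 30, 29, 46, 27, 0]
  19 vs smaller child -4 at index 4, swap → [-34, -4, 28, 4, 19, 30, 29, 46, 27, 0]
  19 vs only child 0 at index 9, swap → [-34, -4, 28, 4, 0, 30, 29, 46, 27, 19]
extract-min #3 returns -34:
  remove root -34; move last element 19 to root → [19, -4, 28, 4, 0, 30, 29, 46, 27]
  19 vs smaller child -4 at index 1, swap → [-4, 19, 28, 4, 0, 30, 29, 46, 27]
  19 vs smaller child 0 at index 4, swap → [-4, 0, 28, 4, 19, 30, 29, 46, 27]
extract-min #4 returns -4:
  remove root -4; move last element 27 to root → [27, 0, 28, 4, 19, 30, 29, 46]
  27 vs smaller child 0 at index 1, swap → [0, 27, 28, 4, 19, 30, 29, 46]
  27 vs smaller child 4 at index 3, swap → [0, 4, 28, 27, 19, 30, 29, 46]
extract-min #5 returns 0:
  remove root 0; move last element 46 to root → [46, 4, 28, 27, 19, 30, 29]
  46 vs smaller child 4 at index 1, swap → [4, 46, 28, 27, 19, 30, 29]
  46 vs smaller child 19 at index 4, swap → [4, 19, 28, 27, 46, 30, 29]

[4, 19, 28, 27, 46, 30, 29]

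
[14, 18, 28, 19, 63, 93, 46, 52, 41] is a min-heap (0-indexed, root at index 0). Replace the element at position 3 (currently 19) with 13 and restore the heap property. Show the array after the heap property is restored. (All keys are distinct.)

set index 3 from 19 to 13 → [14, 18, 28, 13, 63, 93, 46, 52, 41]
13 < parent 18 at index 1, swap → [14, 13, 28, 18, 63, 93, 46, 52, 41]
13 < parent 14 at index 0, swap → [13, 14, 28, 18, 63, 93, 46, 52, 41]

[13, 14, 28, 18, 63, 93, 46, 52, 41]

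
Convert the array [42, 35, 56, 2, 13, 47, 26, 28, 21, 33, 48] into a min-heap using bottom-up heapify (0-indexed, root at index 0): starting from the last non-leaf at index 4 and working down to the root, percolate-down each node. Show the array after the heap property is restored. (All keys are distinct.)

[2, 13, 26, 21, 33, 47, 56, 28, 35, 42, 48]

sift down from index 4: already satisfies heap property
sift down from index 3: already satisfies heap property
sift down from index 2:
  56 vs smaller child 26 at index 6, swap → [42, 35, 26, 2, 13, 47, 56, 28, 21, 33, 48]
sift down from index 1:
  35 vs smaller child 2 at index 3, swap → [42, 2, 26, 35, 13, 47, 56, 28, 21, 33, 48]
  35 vs smaller child 21 at index 8, swap → [42, 2, 26, 21, 13, 47, 56, 28, 35, 33, 48]
sift down from index 0:
  42 vs smaller child 2 at index 1, swap → [2, 42, 26, 21, 13, 47, 56, 28, 35, 33, 48]
  42 vs smaller child 13 at index 4, swap → [2, 13, 26, 21, 42, 47, 56, 28, 35, 33, 48]
  42 vs smaller child 33 at index 9, swap → [2, 13, 26, 21, 33, 47, 56, 28, 35, 42, 48]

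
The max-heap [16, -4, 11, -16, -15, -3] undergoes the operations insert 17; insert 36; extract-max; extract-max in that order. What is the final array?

[16, -4, 11, -16, -15, -3]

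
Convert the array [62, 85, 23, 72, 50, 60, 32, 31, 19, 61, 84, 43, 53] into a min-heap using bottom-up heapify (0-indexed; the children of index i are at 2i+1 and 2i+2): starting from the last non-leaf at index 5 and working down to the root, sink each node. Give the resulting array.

[19, 31, 23, 62, 50, 43, 32, 85, 72, 61, 84, 60, 53]

sift down from index 5:
  60 vs smaller child 43 at index 11, swap → [62, 85, 23, 72, 50, 43, 32, 31, 19, 61, 84, 60, 53]
sift down from index 4: already satisfies heap property
sift down from index 3:
  72 vs smaller child 19 at index 8, swap → [62, 85, 23, 19, 50, 43, 32, 31, 72, 61, 84, 60, 53]
sift down from index 2: already satisfies heap property
sift down from index 1:
  85 vs smaller child 19 at index 3, swap → [62, 19, 23, 85, 50, 43, 32, 31, 72, 61, 84, 60, 53]
  85 vs smaller child 31 at index 7, swap → [62, 19, 23, 31, 50, 43, 32, 85, 72, 61, 84, 60, 53]
sift down from index 0:
  62 vs smaller child 19 at index 1, swap → [19, 62, 23, 31, 50, 43, 32, 85, 72, 61, 84, 60, 53]
  62 vs smaller child 31 at index 3, swap → [19, 31, 23, 62, 50, 43, 32, 85, 72, 61, 84, 60, 53]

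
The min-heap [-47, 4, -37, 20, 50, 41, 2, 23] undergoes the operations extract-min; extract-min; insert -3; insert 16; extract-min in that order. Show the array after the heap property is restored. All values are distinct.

extract-min → returns -47:
  remove root -47; move last element 23 to root → [23, 4, -37, 20, 50, 41, 2]
  23 vs smaller child -37 at index 2, swap → [-37, 4, 23, 20, 50, 41, 2]
  23 vs smaller child 2 at index 6, swap → [-37, 4, 2, 20, 50, 41, 23]
extract-min → returns -37:
  remove root -37; move last element 23 to root → [23, 4, 2, 20, 50, 41]
  23 vs smaller child 2 at index 2, swap → [2, 4, 23, 20, 50, 41]
insert -3:
  append -3 at index 6 → [2, 4, 23, 20, 50, 41, -3]
  -3 < parent 23 at index 2, swap → [2, 4, -3, 20, 50, 41, 23]
  -3 < parent 2 at index 0, swap → [-3, 4, 2, 20, 50, 41, 23]
insert 16:
  append 16 at index 7 → [-3, 4, 2, 20, 50, 41, 23, 16]
  16 < parent 20 at index 3, swap → [-3, 4, 2, 16, 50, 41, 23, 20]
extract-min → returns -3:
  remove root -3; move last element 20 to root → [20, 4, 2, 16, 50, 41, 23]
  20 vs smaller child 2 at index 2, swap → [2, 4, 20, 16, 50, 41, 23]

[2, 4, 20, 16, 50, 41, 23]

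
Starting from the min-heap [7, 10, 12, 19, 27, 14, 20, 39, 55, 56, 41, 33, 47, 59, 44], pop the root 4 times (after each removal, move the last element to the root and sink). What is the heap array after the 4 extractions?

[19, 27, 20, 39, 41, 33, 47, 44, 55, 56, 59]

extract-min #1 returns 7:
  remove root 7; move last element 44 to root → [44, 10, 12, 19, 27, 14, 20, 39, 55, 56, 41, 33, 47, 59]
  44 vs smaller child 10 at index 1, swap → [10, 44, 12, 19, 27, 14, 20, 39, 55, 56, 41, 33, 47, 59]
  44 vs smaller child 19 at index 3, swap → [10, 19, 12, 44, 27, 14, 20, 39, 55, 56, 41, 33, 47, 59]
  44 vs smaller child 39 at index 7, swap → [10, 19, 12, 39, 27, 14, 20, 44, 55, 56, 41, 33, 47, 59]
extract-min #2 returns 10:
  remove root 10; move last element 59 to root → [59, 19, 12, 39, 27, 14, 20, 44, 55, 56, 41, 33, 47]
  59 vs smaller child 12 at index 2, swap → [12, 19, 59, 39, 27, 14, 20, 44, 55, 56, 41, 33, 47]
  59 vs smaller child 14 at index 5, swap → [12, 19, 14, 39, 27, 59, 20, 44, 55, 56, 41, 33, 47]
  59 vs smaller child 33 at index 11, swap → [12, 19, 14, 39, 27, 33, 20, 44, 55, 56, 41, 59, 47]
extract-min #3 returns 12:
  remove root 12; move last element 47 to root → [47, 19, 14, 39, 27, 33, 20, 44, 55, 56, 41, 59]
  47 vs smaller child 14 at index 2, swap → [14, 19, 47, 39, 27, 33, 20, 44, 55, 56, 41, 59]
  47 vs smaller child 20 at index 6, swap → [14, 19, 20, 39, 27, 33, 47, 44, 55, 56, 41, 59]
extract-min #4 returns 14:
  remove root 14; move last element 59 to root → [59, 19, 20, 39, 27, 33, 47, 44, 55, 56, 41]
  59 vs smaller child 19 at index 1, swap → [19, 59, 20, 39, 27, 33, 47, 44, 55, 56, 41]
  59 vs smaller child 27 at index 4, swap → [19, 27, 20, 39, 59, 33, 47, 44, 55, 56, 41]
  59 vs smaller child 41 at index 10, swap → [19, 27, 20, 39, 41, 33, 47, 44, 55, 56, 59]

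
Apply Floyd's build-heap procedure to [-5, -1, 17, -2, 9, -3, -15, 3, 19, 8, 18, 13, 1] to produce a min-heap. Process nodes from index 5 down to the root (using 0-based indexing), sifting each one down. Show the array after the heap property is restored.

[-15, -2, -5, -1, 8, -3, 17, 3, 19, 9, 18, 13, 1]

sift down from index 5: already satisfies heap property
sift down from index 4:
  9 vs smaller child 8 at index 9, swap → [-5, -1, 17, -2, 8, -3, -15, 3, 19, 9, 18, 13, 1]
sift down from index 3: already satisfies heap property
sift down from index 2:
  17 vs smaller child -15 at index 6, swap → [-5, -1, -15, -2, 8, -3, 17, 3, 19, 9, 18, 13, 1]
sift down from index 1:
  -1 vs smaller child -2 at index 3, swap → [-5, -2, -15, -1, 8, -3, 17, 3, 19, 9, 18, 13, 1]
sift down from index 0:
  -5 vs smaller child -15 at index 2, swap → [-15, -2, -5, -1, 8, -3, 17, 3, 19, 9, 18, 13, 1]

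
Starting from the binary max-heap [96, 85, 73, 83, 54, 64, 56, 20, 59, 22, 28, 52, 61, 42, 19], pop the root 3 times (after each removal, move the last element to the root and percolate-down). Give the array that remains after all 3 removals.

[73, 59, 64, 42, 54, 61, 56, 20, 19, 22, 28, 52]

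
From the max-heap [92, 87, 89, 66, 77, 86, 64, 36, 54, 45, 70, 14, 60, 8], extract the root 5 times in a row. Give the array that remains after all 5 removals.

extract-max #1 returns 92:
  remove root 92; move last element 8 to root → [8, 87, 89, 66, 77, 86, 64, 36, 54, 45, 70, 14, 60]
  8 vs larger child 89 at index 2, swap → [89, 87, 8, 66, 77, 86, 64, 36, 54, 45, 70, 14, 60]
  8 vs larger child 86 at index 5, swap → [89, 87, 86, 66, 77, 8, 64, 36, 54, 45, 70, 14, 60]
  8 vs larger child 60 at index 12, swap → [89, 87, 86, 66, 77, 60, 64, 36, 54, 45, 70, 14, 8]
extract-max #2 returns 89:
  remove root 89; move last element 8 to root → [8, 87, 86, 66, 77, 60, 64, 36, 54, 45, 70, 14]
  8 vs larger child 87 at index 1, swap → [87, 8, 86, 66, 77, 60, 64, 36, 54, 45, 70, 14]
  8 vs larger child 77 at index 4, swap → [87, 77, 86, 66, 8, 60, 64, 36, 54, 45, 70, 14]
  8 vs larger child 70 at index 10, swap → [87, 77, 86, 66, 70, 60, 64, 36, 54, 45, 8, 14]
extract-max #3 returns 87:
  remove root 87; move last element 14 to root → [14, 77, 86, 66, 70, 60, 64, 36, 54, 45, 8]
  14 vs larger child 86 at index 2, swap → [86, 77, 14, 66, 70, 60, 64, 36, 54, 45, 8]
  14 vs larger child 64 at index 6, swap → [86, 77, 64, 66, 70, 60, 14, 36, 54, 45, 8]
extract-max #4 returns 86:
  remove root 86; move last element 8 to root → [8, 77, 64, 66, 70, 60, 14, 36, 54, 45]
  8 vs larger child 77 at index 1, swap → [77, 8, 64, 66, 70, 60, 14, 36, 54, 45]
  8 vs larger child 70 at index 4, swap → [77, 70, 64, 66, 8, 60, 14, 36, 54, 45]
  8 vs only child 45 at index 9, swap → [77, 70, 64, 66, 45, 60, 14, 36, 54, 8]
extract-max #5 returns 77:
  remove root 77; move last element 8 to root → [8, 70, 64, 66, 45, 60, 14, 36, 54]
  8 vs larger child 70 at index 1, swap → [70, 8, 64, 66, 45, 60, 14, 36, 54]
  8 vs larger child 66 at index 3, swap → [70, 66, 64, 8, 45, 60, 14, 36, 54]
  8 vs larger child 54 at index 8, swap → [70, 66, 64, 54, 45, 60, 14, 36, 8]

[70, 66, 64, 54, 45, 60, 14, 36, 8]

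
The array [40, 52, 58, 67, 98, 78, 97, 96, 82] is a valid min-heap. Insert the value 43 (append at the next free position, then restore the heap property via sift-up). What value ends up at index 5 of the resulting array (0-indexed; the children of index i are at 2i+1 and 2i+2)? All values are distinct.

append 43 at index 9 → [40, 52, 58, 67, 98, 78, 97, 96, 82, 43]
43 < parent 98 at index 4, swap → [40, 52, 58, 67, 43, 78, 97, 96, 82, 98]
43 < parent 52 at index 1, swap → [40, 43, 58, 67, 52, 78, 97, 96, 82, 98]
resulting array: [40, 43, 58, 67, 52, 78, 97, 96, 82, 98]

78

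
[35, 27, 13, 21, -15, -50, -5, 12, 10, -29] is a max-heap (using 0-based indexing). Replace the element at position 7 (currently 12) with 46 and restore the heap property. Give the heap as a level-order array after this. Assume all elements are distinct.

set index 7 from 12 to 46 → [35, 27, 13, 21, -15, -50, -5, 46, 10, -29]
46 > parent 21 at index 3, swap → [35, 27, 13, 46, -15, -50, -5, 21, 10, -29]
46 > parent 27 at index 1, swap → [35, 46, 13, 27, -15, -50, -5, 21, 10, -29]
46 > parent 35 at index 0, swap → [46, 35, 13, 27, -15, -50, -5, 21, 10, -29]

[46, 35, 13, 27, -15, -50, -5, 21, 10, -29]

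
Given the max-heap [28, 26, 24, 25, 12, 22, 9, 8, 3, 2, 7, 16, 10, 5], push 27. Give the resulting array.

append 27 at index 14 → [28, 26, 24, 25, 12, 22, 9, 8, 3, 2, 7, 16, 10, 5, 27]
27 > parent 9 at index 6, swap → [28, 26, 24, 25, 12, 22, 27, 8, 3, 2, 7, 16, 10, 5, 9]
27 > parent 24 at index 2, swap → [28, 26, 27, 25, 12, 22, 24, 8, 3, 2, 7, 16, 10, 5, 9]

[28, 26, 27, 25, 12, 22, 24, 8, 3, 2, 7, 16, 10, 5, 9]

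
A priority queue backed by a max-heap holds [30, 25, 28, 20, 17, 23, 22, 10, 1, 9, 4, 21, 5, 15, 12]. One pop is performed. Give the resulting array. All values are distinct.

remove root 30; move last element 12 to root → [12, 25, 28, 20, 17, 23, 22, 10, 1, 9, 4, 21, 5, 15]
12 vs larger child 28 at index 2, swap → [28, 25, 12, 20, 17, 23, 22, 10, 1, 9, 4, 21, 5, 15]
12 vs larger child 23 at index 5, swap → [28, 25, 23, 20, 17, 12, 22, 10, 1, 9, 4, 21, 5, 15]
12 vs larger child 21 at index 11, swap → [28, 25, 23, 20, 17, 21, 22, 10, 1, 9, 4, 12, 5, 15]

[28, 25, 23, 20, 17, 21, 22, 10, 1, 9, 4, 12, 5, 15]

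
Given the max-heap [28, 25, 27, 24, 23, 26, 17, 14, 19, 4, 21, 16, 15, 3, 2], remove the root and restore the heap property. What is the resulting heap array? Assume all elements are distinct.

[27, 25, 26, 24, 23, 16, 17, 14, 19, 4, 21, 2, 15, 3]

remove root 28; move last element 2 to root → [2, 25, 27, 24, 23, 26, 17, 14, 19, 4, 21, 16, 15, 3]
2 vs larger child 27 at index 2, swap → [27, 25, 2, 24, 23, 26, 17, 14, 19, 4, 21, 16, 15, 3]
2 vs larger child 26 at index 5, swap → [27, 25, 26, 24, 23, 2, 17, 14, 19, 4, 21, 16, 15, 3]
2 vs larger child 16 at index 11, swap → [27, 25, 26, 24, 23, 16, 17, 14, 19, 4, 21, 2, 15, 3]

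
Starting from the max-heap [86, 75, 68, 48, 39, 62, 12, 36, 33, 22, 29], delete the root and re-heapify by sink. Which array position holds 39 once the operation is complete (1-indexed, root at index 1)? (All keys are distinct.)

remove root 86; move last element 29 to root → [29, 75, 68, 48, 39, 62, 12, 36, 33, 22]
29 vs larger child 75 at index 2, swap → [75, 29, 68, 48, 39, 62, 12, 36, 33, 22]
29 vs larger child 48 at index 4, swap → [75, 48, 68, 29, 39, 62, 12, 36, 33, 22]
29 vs larger child 36 at index 8, swap → [75, 48, 68, 36, 39, 62, 12, 29, 33, 22]
resulting array: [75, 48, 68, 36, 39, 62, 12, 29, 33, 22]

5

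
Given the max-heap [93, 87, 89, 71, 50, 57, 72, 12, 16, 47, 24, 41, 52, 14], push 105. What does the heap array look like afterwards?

[105, 87, 93, 71, 50, 57, 89, 12, 16, 47, 24, 41, 52, 14, 72]

append 105 at index 14 → [93, 87, 89, 71, 50, 57, 72, 12, 16, 47, 24, 41, 52, 14, 105]
105 > parent 72 at index 6, swap → [93, 87, 89, 71, 50, 57, 105, 12, 16, 47, 24, 41, 52, 14, 72]
105 > parent 89 at index 2, swap → [93, 87, 105, 71, 50, 57, 89, 12, 16, 47, 24, 41, 52, 14, 72]
105 > parent 93 at index 0, swap → [105, 87, 93, 71, 50, 57, 89, 12, 16, 47, 24, 41, 52, 14, 72]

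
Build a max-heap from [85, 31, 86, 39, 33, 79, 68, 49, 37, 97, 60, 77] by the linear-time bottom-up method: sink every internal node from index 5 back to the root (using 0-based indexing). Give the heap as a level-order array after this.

[97, 85, 86, 49, 60, 79, 68, 39, 37, 33, 31, 77]

sift down from index 5: already satisfies heap property
sift down from index 4:
  33 vs larger child 97 at index 9, swap → [85, 31, 86, 39, 97, 79, 68, 49, 37, 33, 60, 77]
sift down from index 3:
  39 vs larger child 49 at index 7, swap → [85, 31, 86, 49, 97, 79, 68, 39, 37, 33, 60, 77]
sift down from index 2: already satisfies heap property
sift down from index 1:
  31 vs larger child 97 at index 4, swap → [85, 97, 86, 49, 31, 79, 68, 39, 37, 33, 60, 77]
  31 vs larger child 60 at index 10, swap → [85, 97, 86, 49, 60, 79, 68, 39, 37, 33, 31, 77]
sift down from index 0:
  85 vs larger child 97 at index 1, swap → [97, 85, 86, 49, 60, 79, 68, 39, 37, 33, 31, 77]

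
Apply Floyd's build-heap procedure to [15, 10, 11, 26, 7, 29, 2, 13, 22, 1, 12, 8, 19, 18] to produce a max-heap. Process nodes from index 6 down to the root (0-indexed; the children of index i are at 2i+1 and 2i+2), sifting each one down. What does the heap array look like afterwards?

[29, 26, 19, 22, 12, 15, 18, 13, 10, 1, 7, 8, 11, 2]

sift down from index 6:
  2 vs only child 18 at index 13, swap → [15, 10, 11, 26, 7, 29, 18, 13, 22, 1, 12, 8, 19, 2]
sift down from index 5: already satisfies heap property
sift down from index 4:
  7 vs larger child 12 at index 10, swap → [15, 10, 11, 26, 12, 29, 18, 13, 22, 1, 7, 8, 19, 2]
sift down from index 3: already satisfies heap property
sift down from index 2:
  11 vs larger child 29 at index 5, swap → [15, 10, 29, 26, 12, 11, 18, 13, 22, 1, 7, 8, 19, 2]
  11 vs larger child 19 at index 12, swap → [15, 10, 29, 26, 12, 19, 18, 13, 22, 1, 7, 8, 11, 2]
sift down from index 1:
  10 vs larger child 26 at index 3, swap → [15, 26, 29, 10, 12, 19, 18, 13, 22, 1, 7, 8, 11, 2]
  10 vs larger child 22 at index 8, swap → [15, 26, 29, 22, 12, 19, 18, 13, 10, 1, 7, 8, 11, 2]
sift down from index 0:
  15 vs larger child 29 at index 2, swap → [29, 26, 15, 22, 12, 19, 18, 13, 10, 1, 7, 8, 11, 2]
  15 vs larger child 19 at index 5, swap → [29, 26, 19, 22, 12, 15, 18, 13, 10, 1, 7, 8, 11, 2]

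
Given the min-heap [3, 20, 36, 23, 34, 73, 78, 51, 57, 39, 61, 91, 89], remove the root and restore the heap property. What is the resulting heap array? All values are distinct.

[20, 23, 36, 51, 34, 73, 78, 89, 57, 39, 61, 91]

remove root 3; move last element 89 to root → [89, 20, 36, 23, 34, 73, 78, 51, 57, 39, 61, 91]
89 vs smaller child 20 at index 1, swap → [20, 89, 36, 23, 34, 73, 78, 51, 57, 39, 61, 91]
89 vs smaller child 23 at index 3, swap → [20, 23, 36, 89, 34, 73, 78, 51, 57, 39, 61, 91]
89 vs smaller child 51 at index 7, swap → [20, 23, 36, 51, 34, 73, 78, 89, 57, 39, 61, 91]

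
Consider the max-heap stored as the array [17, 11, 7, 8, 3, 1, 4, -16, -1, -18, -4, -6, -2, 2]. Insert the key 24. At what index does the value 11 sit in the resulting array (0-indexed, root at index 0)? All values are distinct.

1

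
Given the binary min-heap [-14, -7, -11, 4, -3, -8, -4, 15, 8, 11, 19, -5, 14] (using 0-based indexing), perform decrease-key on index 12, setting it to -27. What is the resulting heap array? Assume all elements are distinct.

[-27, -7, -14, 4, -3, -11, -4, 15, 8, 11, 19, -5, -8]

set index 12 from 14 to -27 → [-14, -7, -11, 4, -3, -8, -4, 15, 8, 11, 19, -5, -27]
-27 < parent -8 at index 5, swap → [-14, -7, -11, 4, -3, -27, -4, 15, 8, 11, 19, -5, -8]
-27 < parent -11 at index 2, swap → [-14, -7, -27, 4, -3, -11, -4, 15, 8, 11, 19, -5, -8]
-27 < parent -14 at index 0, swap → [-27, -7, -14, 4, -3, -11, -4, 15, 8, 11, 19, -5, -8]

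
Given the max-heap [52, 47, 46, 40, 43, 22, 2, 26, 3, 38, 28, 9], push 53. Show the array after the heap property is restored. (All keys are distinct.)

append 53 at index 12 → [52, 47, 46, 40, 43, 22, 2, 26, 3, 38, 28, 9, 53]
53 > parent 22 at index 5, swap → [52, 47, 46, 40, 43, 53, 2, 26, 3, 38, 28, 9, 22]
53 > parent 46 at index 2, swap → [52, 47, 53, 40, 43, 46, 2, 26, 3, 38, 28, 9, 22]
53 > parent 52 at index 0, swap → [53, 47, 52, 40, 43, 46, 2, 26, 3, 38, 28, 9, 22]

[53, 47, 52, 40, 43, 46, 2, 26, 3, 38, 28, 9, 22]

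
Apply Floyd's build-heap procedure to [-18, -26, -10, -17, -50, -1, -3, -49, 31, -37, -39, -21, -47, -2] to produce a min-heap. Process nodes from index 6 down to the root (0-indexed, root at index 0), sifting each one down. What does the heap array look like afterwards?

[-50, -49, -47, -18, -39, -21, -3, -17, 31, -37, -26, -10, -1, -2]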